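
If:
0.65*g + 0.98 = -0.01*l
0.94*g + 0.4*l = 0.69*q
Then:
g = -0.0275339185953711*q - 1.56424581005587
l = 1.78970470869912*q + 3.67597765363128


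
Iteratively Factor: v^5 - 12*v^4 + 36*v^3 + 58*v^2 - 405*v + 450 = (v - 3)*(v^4 - 9*v^3 + 9*v^2 + 85*v - 150) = (v - 3)*(v + 3)*(v^3 - 12*v^2 + 45*v - 50) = (v - 3)*(v - 2)*(v + 3)*(v^2 - 10*v + 25) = (v - 5)*(v - 3)*(v - 2)*(v + 3)*(v - 5)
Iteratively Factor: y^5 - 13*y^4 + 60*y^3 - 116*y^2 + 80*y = (y - 4)*(y^4 - 9*y^3 + 24*y^2 - 20*y) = (y - 4)*(y - 2)*(y^3 - 7*y^2 + 10*y) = y*(y - 4)*(y - 2)*(y^2 - 7*y + 10) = y*(y - 4)*(y - 2)^2*(y - 5)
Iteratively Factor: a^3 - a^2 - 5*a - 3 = (a + 1)*(a^2 - 2*a - 3) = (a + 1)^2*(a - 3)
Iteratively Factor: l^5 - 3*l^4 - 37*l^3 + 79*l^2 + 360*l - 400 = (l - 1)*(l^4 - 2*l^3 - 39*l^2 + 40*l + 400) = (l - 5)*(l - 1)*(l^3 + 3*l^2 - 24*l - 80) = (l - 5)*(l - 1)*(l + 4)*(l^2 - l - 20) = (l - 5)*(l - 1)*(l + 4)^2*(l - 5)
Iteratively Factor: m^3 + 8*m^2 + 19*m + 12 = (m + 3)*(m^2 + 5*m + 4) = (m + 1)*(m + 3)*(m + 4)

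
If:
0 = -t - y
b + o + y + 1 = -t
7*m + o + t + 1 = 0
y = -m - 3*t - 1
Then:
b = 13*y - 7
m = 2*y - 1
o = 6 - 13*y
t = -y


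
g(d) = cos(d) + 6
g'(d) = -sin(d)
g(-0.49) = 6.88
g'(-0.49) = 0.47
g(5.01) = 6.29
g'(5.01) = 0.96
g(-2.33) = 5.31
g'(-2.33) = 0.73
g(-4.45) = 5.74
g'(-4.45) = -0.97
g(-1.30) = 6.27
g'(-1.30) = 0.96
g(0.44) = 6.90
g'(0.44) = -0.43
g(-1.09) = 6.46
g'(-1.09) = 0.89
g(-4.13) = 5.45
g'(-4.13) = -0.84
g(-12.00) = 6.84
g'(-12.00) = -0.54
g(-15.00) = 5.24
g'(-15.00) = 0.65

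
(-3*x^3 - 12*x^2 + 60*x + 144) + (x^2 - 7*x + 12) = -3*x^3 - 11*x^2 + 53*x + 156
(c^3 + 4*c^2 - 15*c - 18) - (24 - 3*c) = c^3 + 4*c^2 - 12*c - 42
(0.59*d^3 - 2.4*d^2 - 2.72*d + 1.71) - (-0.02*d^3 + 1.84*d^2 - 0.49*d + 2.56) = 0.61*d^3 - 4.24*d^2 - 2.23*d - 0.85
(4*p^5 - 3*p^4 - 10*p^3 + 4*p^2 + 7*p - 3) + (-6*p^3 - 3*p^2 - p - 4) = 4*p^5 - 3*p^4 - 16*p^3 + p^2 + 6*p - 7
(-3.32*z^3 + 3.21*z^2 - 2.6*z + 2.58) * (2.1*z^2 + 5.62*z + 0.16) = -6.972*z^5 - 11.9174*z^4 + 12.049*z^3 - 8.6804*z^2 + 14.0836*z + 0.4128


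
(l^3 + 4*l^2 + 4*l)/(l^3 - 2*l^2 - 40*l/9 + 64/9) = 9*l*(l + 2)/(9*l^2 - 36*l + 32)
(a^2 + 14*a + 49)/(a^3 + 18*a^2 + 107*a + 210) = (a + 7)/(a^2 + 11*a + 30)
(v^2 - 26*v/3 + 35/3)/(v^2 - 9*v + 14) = (v - 5/3)/(v - 2)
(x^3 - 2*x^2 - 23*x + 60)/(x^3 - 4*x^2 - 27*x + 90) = (x - 4)/(x - 6)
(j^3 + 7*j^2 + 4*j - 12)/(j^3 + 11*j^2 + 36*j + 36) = (j - 1)/(j + 3)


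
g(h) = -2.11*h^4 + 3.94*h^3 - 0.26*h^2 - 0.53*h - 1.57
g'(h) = -8.44*h^3 + 11.82*h^2 - 0.52*h - 0.53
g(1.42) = -0.14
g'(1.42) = -1.60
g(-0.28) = -1.54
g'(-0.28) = 0.73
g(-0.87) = -5.11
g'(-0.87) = 14.43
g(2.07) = -7.57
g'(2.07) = -25.82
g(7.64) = -5452.57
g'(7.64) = -3078.34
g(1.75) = -1.97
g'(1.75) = -10.47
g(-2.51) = -147.93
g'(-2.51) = 208.71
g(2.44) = -21.97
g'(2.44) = -54.03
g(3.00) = -70.03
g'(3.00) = -123.59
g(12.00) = -36990.01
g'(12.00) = -12889.01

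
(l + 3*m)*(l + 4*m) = l^2 + 7*l*m + 12*m^2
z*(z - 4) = z^2 - 4*z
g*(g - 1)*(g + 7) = g^3 + 6*g^2 - 7*g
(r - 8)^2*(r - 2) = r^3 - 18*r^2 + 96*r - 128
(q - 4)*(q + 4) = q^2 - 16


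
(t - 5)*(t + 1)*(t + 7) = t^3 + 3*t^2 - 33*t - 35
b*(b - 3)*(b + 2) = b^3 - b^2 - 6*b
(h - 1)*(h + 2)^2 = h^3 + 3*h^2 - 4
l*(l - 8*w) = l^2 - 8*l*w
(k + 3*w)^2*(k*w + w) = k^3*w + 6*k^2*w^2 + k^2*w + 9*k*w^3 + 6*k*w^2 + 9*w^3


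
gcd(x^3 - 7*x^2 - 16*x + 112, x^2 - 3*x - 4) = x - 4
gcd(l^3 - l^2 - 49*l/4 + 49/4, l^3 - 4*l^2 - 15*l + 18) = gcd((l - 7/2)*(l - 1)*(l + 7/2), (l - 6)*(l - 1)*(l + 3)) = l - 1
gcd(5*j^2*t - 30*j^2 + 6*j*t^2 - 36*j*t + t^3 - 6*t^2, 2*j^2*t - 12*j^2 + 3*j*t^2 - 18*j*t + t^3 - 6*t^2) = j*t - 6*j + t^2 - 6*t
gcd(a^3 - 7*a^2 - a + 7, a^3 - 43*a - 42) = a^2 - 6*a - 7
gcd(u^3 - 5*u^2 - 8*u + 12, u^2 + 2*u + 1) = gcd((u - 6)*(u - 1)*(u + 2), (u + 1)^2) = 1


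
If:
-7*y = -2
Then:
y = 2/7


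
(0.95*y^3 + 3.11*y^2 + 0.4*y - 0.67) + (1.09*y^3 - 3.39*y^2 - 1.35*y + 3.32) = 2.04*y^3 - 0.28*y^2 - 0.95*y + 2.65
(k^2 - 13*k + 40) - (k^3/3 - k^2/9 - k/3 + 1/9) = -k^3/3 + 10*k^2/9 - 38*k/3 + 359/9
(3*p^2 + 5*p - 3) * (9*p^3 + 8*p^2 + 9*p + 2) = 27*p^5 + 69*p^4 + 40*p^3 + 27*p^2 - 17*p - 6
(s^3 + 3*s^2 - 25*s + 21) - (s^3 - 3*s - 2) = 3*s^2 - 22*s + 23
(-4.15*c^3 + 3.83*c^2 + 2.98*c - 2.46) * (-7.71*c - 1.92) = 31.9965*c^4 - 21.5613*c^3 - 30.3294*c^2 + 13.245*c + 4.7232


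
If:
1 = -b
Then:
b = -1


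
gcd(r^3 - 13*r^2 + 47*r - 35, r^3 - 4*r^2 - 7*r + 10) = r^2 - 6*r + 5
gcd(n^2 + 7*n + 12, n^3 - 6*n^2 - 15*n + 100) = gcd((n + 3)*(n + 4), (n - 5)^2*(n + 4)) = n + 4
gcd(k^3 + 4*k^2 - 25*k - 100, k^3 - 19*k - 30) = k - 5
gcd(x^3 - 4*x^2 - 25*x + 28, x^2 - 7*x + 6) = x - 1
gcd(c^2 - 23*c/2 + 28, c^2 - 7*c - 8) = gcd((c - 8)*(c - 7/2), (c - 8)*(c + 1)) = c - 8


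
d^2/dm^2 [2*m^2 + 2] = 4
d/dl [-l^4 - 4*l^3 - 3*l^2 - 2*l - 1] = -4*l^3 - 12*l^2 - 6*l - 2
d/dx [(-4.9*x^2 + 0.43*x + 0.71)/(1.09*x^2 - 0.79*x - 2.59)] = (3.4023*x^2 + 23.8342*x - 0.5528)/(1.1881*x^4 - 1.7222*x^3 - 5.0221*x^2 + 4.0922*x + 6.7081)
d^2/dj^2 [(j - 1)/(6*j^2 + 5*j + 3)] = 2*((1 - 18*j)*(6*j^2 + 5*j + 3) + (j - 1)*(12*j + 5)^2)/(6*j^2 + 5*j + 3)^3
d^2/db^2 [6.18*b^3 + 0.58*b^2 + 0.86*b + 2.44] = 37.08*b + 1.16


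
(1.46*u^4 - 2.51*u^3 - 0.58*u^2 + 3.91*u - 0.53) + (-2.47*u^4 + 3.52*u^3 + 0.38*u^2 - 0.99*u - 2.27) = -1.01*u^4 + 1.01*u^3 - 0.2*u^2 + 2.92*u - 2.8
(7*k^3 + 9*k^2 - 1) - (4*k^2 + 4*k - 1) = 7*k^3 + 5*k^2 - 4*k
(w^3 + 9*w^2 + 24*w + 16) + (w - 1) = w^3 + 9*w^2 + 25*w + 15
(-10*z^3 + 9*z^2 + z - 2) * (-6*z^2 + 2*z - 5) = 60*z^5 - 74*z^4 + 62*z^3 - 31*z^2 - 9*z + 10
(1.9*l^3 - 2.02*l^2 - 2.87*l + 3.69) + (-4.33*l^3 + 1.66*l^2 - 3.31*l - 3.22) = -2.43*l^3 - 0.36*l^2 - 6.18*l + 0.47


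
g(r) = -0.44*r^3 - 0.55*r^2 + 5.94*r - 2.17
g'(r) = -1.32*r^2 - 1.1*r + 5.94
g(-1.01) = -8.28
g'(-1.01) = 5.70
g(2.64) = 1.58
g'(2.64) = -6.16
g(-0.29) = -3.93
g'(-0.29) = 6.15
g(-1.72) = -11.78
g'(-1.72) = 3.93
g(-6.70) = 65.68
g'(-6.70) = -45.94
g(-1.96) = -12.61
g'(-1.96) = 3.03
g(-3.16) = -12.55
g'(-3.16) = -3.76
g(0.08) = -1.70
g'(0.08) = 5.84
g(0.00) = -2.17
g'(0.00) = 5.94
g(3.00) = -1.18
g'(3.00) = -9.24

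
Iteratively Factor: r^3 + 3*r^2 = (r + 3)*(r^2) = r*(r + 3)*(r)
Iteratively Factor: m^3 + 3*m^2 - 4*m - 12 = (m + 2)*(m^2 + m - 6) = (m + 2)*(m + 3)*(m - 2)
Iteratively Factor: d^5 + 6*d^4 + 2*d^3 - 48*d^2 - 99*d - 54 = (d + 3)*(d^4 + 3*d^3 - 7*d^2 - 27*d - 18) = (d + 2)*(d + 3)*(d^3 + d^2 - 9*d - 9) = (d + 2)*(d + 3)^2*(d^2 - 2*d - 3) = (d + 1)*(d + 2)*(d + 3)^2*(d - 3)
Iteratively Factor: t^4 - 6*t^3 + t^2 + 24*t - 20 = (t - 5)*(t^3 - t^2 - 4*t + 4) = (t - 5)*(t - 2)*(t^2 + t - 2) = (t - 5)*(t - 2)*(t - 1)*(t + 2)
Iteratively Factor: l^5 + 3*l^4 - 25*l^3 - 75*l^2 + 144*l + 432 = (l + 3)*(l^4 - 25*l^2 + 144) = (l - 3)*(l + 3)*(l^3 + 3*l^2 - 16*l - 48) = (l - 3)*(l + 3)^2*(l^2 - 16) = (l - 3)*(l + 3)^2*(l + 4)*(l - 4)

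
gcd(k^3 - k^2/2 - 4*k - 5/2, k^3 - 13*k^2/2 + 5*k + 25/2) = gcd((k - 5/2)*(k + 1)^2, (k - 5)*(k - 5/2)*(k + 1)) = k^2 - 3*k/2 - 5/2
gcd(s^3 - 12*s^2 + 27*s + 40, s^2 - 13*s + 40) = s^2 - 13*s + 40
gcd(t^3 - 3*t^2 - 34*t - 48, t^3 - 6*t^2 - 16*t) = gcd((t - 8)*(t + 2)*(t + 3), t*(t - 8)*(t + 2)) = t^2 - 6*t - 16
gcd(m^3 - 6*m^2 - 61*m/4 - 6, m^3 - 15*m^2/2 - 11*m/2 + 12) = m^2 - 13*m/2 - 12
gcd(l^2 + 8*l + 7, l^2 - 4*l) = 1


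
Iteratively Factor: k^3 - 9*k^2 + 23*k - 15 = (k - 1)*(k^2 - 8*k + 15) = (k - 3)*(k - 1)*(k - 5)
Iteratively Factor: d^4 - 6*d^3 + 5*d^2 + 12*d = (d)*(d^3 - 6*d^2 + 5*d + 12) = d*(d - 3)*(d^2 - 3*d - 4) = d*(d - 3)*(d + 1)*(d - 4)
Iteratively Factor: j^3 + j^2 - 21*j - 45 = (j - 5)*(j^2 + 6*j + 9) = (j - 5)*(j + 3)*(j + 3)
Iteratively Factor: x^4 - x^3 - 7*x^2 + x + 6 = (x - 3)*(x^3 + 2*x^2 - x - 2) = (x - 3)*(x - 1)*(x^2 + 3*x + 2) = (x - 3)*(x - 1)*(x + 1)*(x + 2)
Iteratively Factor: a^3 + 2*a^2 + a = (a + 1)*(a^2 + a) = a*(a + 1)*(a + 1)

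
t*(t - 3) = t^2 - 3*t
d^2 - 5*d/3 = d*(d - 5/3)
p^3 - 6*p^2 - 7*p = p*(p - 7)*(p + 1)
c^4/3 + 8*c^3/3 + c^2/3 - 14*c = c*(c/3 + 1)*(c - 2)*(c + 7)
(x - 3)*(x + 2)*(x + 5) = x^3 + 4*x^2 - 11*x - 30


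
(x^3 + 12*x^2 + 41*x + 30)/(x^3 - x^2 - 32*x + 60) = (x^2 + 6*x + 5)/(x^2 - 7*x + 10)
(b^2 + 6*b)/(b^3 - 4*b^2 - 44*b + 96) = b/(b^2 - 10*b + 16)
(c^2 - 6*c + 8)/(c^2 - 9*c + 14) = (c - 4)/(c - 7)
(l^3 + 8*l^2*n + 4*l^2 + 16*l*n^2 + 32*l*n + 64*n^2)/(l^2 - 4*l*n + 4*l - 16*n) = (l^2 + 8*l*n + 16*n^2)/(l - 4*n)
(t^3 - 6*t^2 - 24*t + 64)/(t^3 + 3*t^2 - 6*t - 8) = (t - 8)/(t + 1)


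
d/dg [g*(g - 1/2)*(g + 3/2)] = 3*g^2 + 2*g - 3/4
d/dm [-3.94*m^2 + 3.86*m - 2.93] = 3.86 - 7.88*m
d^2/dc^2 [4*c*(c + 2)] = 8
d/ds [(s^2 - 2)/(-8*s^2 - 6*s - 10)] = (-3*s^2 - 26*s - 6)/(2*(16*s^4 + 24*s^3 + 49*s^2 + 30*s + 25))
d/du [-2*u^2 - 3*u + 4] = -4*u - 3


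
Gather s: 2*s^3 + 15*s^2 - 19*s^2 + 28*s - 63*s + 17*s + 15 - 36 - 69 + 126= 2*s^3 - 4*s^2 - 18*s + 36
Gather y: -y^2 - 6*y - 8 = -y^2 - 6*y - 8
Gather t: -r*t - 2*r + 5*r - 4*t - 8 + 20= 3*r + t*(-r - 4) + 12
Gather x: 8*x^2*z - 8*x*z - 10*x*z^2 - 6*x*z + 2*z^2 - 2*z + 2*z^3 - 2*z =8*x^2*z + x*(-10*z^2 - 14*z) + 2*z^3 + 2*z^2 - 4*z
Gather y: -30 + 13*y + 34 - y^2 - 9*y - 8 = -y^2 + 4*y - 4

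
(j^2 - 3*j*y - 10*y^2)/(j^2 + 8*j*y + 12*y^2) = (j - 5*y)/(j + 6*y)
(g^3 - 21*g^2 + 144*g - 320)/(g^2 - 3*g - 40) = (g^2 - 13*g + 40)/(g + 5)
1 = 1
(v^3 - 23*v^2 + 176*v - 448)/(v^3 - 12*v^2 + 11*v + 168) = (v - 8)/(v + 3)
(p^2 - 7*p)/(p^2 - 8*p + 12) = p*(p - 7)/(p^2 - 8*p + 12)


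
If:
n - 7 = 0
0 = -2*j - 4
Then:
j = -2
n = 7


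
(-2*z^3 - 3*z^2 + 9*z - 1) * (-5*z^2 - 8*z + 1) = 10*z^5 + 31*z^4 - 23*z^3 - 70*z^2 + 17*z - 1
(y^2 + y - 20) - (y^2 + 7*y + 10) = -6*y - 30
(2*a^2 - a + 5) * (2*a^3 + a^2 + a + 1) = 4*a^5 + 11*a^3 + 6*a^2 + 4*a + 5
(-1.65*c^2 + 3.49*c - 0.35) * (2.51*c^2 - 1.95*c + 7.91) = -4.1415*c^4 + 11.9774*c^3 - 20.7355*c^2 + 28.2884*c - 2.7685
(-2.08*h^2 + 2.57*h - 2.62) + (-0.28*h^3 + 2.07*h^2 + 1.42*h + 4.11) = -0.28*h^3 - 0.0100000000000002*h^2 + 3.99*h + 1.49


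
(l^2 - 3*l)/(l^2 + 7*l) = (l - 3)/(l + 7)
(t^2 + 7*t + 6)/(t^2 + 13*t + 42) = (t + 1)/(t + 7)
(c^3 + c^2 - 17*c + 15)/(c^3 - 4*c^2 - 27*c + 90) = (c - 1)/(c - 6)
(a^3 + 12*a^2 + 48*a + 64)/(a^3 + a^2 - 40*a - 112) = (a + 4)/(a - 7)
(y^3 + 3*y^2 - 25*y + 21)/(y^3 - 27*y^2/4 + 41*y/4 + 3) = 4*(y^2 + 6*y - 7)/(4*y^2 - 15*y - 4)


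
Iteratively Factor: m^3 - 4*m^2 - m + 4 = (m + 1)*(m^2 - 5*m + 4) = (m - 1)*(m + 1)*(m - 4)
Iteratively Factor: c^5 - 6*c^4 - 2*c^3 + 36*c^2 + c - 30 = (c + 1)*(c^4 - 7*c^3 + 5*c^2 + 31*c - 30) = (c - 1)*(c + 1)*(c^3 - 6*c^2 - c + 30) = (c - 1)*(c + 1)*(c + 2)*(c^2 - 8*c + 15) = (c - 3)*(c - 1)*(c + 1)*(c + 2)*(c - 5)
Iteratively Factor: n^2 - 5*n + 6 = (n - 3)*(n - 2)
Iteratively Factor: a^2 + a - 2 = (a + 2)*(a - 1)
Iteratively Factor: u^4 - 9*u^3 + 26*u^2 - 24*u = (u - 3)*(u^3 - 6*u^2 + 8*u) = (u - 4)*(u - 3)*(u^2 - 2*u) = (u - 4)*(u - 3)*(u - 2)*(u)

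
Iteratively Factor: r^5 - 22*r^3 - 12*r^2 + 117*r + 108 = (r + 3)*(r^4 - 3*r^3 - 13*r^2 + 27*r + 36) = (r + 3)^2*(r^3 - 6*r^2 + 5*r + 12) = (r - 4)*(r + 3)^2*(r^2 - 2*r - 3) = (r - 4)*(r + 1)*(r + 3)^2*(r - 3)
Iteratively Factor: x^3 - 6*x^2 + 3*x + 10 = (x - 5)*(x^2 - x - 2) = (x - 5)*(x - 2)*(x + 1)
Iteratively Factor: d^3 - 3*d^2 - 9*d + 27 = (d - 3)*(d^2 - 9) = (d - 3)*(d + 3)*(d - 3)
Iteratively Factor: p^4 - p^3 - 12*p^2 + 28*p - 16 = (p - 1)*(p^3 - 12*p + 16) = (p - 2)*(p - 1)*(p^2 + 2*p - 8) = (p - 2)*(p - 1)*(p + 4)*(p - 2)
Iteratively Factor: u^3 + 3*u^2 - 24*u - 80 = (u - 5)*(u^2 + 8*u + 16) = (u - 5)*(u + 4)*(u + 4)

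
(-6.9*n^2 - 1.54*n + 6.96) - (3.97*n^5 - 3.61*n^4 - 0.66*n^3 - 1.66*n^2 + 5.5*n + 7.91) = -3.97*n^5 + 3.61*n^4 + 0.66*n^3 - 5.24*n^2 - 7.04*n - 0.95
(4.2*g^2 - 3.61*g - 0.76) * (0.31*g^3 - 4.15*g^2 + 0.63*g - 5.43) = 1.302*g^5 - 18.5491*g^4 + 17.3919*g^3 - 21.9263*g^2 + 19.1235*g + 4.1268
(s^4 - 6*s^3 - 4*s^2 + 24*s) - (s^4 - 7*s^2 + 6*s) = -6*s^3 + 3*s^2 + 18*s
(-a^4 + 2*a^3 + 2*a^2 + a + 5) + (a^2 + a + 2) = -a^4 + 2*a^3 + 3*a^2 + 2*a + 7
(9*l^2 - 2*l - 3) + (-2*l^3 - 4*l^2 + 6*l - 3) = -2*l^3 + 5*l^2 + 4*l - 6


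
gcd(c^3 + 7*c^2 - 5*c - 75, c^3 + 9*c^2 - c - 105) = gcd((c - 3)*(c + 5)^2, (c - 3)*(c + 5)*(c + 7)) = c^2 + 2*c - 15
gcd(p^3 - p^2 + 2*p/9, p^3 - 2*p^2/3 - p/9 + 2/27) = p^2 - p + 2/9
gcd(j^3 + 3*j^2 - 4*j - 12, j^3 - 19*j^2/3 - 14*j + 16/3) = j + 2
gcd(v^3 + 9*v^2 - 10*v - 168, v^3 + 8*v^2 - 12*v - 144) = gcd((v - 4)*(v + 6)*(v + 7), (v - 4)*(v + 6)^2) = v^2 + 2*v - 24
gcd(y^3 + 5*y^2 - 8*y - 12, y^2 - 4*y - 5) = y + 1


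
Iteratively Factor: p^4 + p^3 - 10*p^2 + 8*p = (p)*(p^3 + p^2 - 10*p + 8) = p*(p + 4)*(p^2 - 3*p + 2) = p*(p - 2)*(p + 4)*(p - 1)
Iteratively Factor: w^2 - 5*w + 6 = (w - 2)*(w - 3)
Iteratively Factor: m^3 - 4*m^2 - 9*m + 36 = (m + 3)*(m^2 - 7*m + 12) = (m - 3)*(m + 3)*(m - 4)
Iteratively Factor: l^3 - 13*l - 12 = (l + 1)*(l^2 - l - 12) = (l - 4)*(l + 1)*(l + 3)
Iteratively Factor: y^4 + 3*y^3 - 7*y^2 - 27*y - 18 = (y + 1)*(y^3 + 2*y^2 - 9*y - 18) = (y - 3)*(y + 1)*(y^2 + 5*y + 6) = (y - 3)*(y + 1)*(y + 3)*(y + 2)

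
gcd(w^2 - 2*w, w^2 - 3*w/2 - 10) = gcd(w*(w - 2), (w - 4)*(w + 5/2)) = 1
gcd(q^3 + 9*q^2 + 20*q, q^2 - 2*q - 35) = q + 5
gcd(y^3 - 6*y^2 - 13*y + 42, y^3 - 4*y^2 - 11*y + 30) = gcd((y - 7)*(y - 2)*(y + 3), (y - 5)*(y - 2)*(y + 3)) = y^2 + y - 6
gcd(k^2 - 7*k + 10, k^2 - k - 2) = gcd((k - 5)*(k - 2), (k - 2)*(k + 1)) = k - 2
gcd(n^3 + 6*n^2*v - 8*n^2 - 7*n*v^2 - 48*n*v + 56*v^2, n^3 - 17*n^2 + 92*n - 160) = n - 8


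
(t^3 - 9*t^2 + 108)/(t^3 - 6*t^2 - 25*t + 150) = (t^2 - 3*t - 18)/(t^2 - 25)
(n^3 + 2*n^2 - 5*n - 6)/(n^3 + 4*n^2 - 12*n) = (n^2 + 4*n + 3)/(n*(n + 6))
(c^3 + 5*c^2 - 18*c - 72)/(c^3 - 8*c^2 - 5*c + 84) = (c + 6)/(c - 7)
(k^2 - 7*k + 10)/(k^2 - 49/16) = 16*(k^2 - 7*k + 10)/(16*k^2 - 49)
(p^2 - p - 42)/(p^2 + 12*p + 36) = (p - 7)/(p + 6)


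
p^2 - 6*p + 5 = (p - 5)*(p - 1)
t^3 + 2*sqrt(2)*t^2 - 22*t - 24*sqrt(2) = (t - 3*sqrt(2))*(t + sqrt(2))*(t + 4*sqrt(2))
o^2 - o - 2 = (o - 2)*(o + 1)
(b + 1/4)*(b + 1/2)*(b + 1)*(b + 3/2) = b^4 + 13*b^3/4 + 7*b^2/2 + 23*b/16 + 3/16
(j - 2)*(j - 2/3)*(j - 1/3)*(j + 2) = j^4 - j^3 - 34*j^2/9 + 4*j - 8/9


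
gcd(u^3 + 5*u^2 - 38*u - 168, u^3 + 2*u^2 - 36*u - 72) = u - 6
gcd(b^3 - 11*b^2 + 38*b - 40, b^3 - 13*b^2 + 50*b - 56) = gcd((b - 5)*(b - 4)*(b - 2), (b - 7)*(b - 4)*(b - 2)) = b^2 - 6*b + 8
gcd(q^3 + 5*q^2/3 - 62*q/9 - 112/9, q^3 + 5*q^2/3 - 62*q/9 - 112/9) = q^3 + 5*q^2/3 - 62*q/9 - 112/9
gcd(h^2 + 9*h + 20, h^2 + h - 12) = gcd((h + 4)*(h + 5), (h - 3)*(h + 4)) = h + 4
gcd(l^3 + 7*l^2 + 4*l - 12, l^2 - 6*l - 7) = 1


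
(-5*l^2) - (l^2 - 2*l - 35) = -6*l^2 + 2*l + 35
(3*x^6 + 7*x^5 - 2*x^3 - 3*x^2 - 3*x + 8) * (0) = 0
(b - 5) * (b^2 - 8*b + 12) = b^3 - 13*b^2 + 52*b - 60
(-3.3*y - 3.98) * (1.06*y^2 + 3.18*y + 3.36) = -3.498*y^3 - 14.7128*y^2 - 23.7444*y - 13.3728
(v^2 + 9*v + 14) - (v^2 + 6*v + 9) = 3*v + 5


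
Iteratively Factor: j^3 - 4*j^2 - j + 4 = (j - 4)*(j^2 - 1) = (j - 4)*(j - 1)*(j + 1)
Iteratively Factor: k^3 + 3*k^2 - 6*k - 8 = (k - 2)*(k^2 + 5*k + 4) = (k - 2)*(k + 4)*(k + 1)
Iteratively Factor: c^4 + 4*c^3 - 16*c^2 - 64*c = (c + 4)*(c^3 - 16*c) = (c + 4)^2*(c^2 - 4*c) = (c - 4)*(c + 4)^2*(c)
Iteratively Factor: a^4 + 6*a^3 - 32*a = (a - 2)*(a^3 + 8*a^2 + 16*a) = a*(a - 2)*(a^2 + 8*a + 16) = a*(a - 2)*(a + 4)*(a + 4)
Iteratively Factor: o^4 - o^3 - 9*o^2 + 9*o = (o - 3)*(o^3 + 2*o^2 - 3*o) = (o - 3)*(o - 1)*(o^2 + 3*o) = (o - 3)*(o - 1)*(o + 3)*(o)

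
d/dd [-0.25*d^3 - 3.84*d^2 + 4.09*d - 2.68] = -0.75*d^2 - 7.68*d + 4.09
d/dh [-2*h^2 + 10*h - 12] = 10 - 4*h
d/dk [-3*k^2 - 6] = -6*k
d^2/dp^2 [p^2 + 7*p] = 2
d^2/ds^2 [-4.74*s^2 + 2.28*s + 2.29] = -9.48000000000000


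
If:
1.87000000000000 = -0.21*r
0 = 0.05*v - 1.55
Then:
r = -8.90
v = 31.00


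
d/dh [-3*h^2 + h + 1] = 1 - 6*h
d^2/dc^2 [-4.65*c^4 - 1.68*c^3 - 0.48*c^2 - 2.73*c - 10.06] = -55.8*c^2 - 10.08*c - 0.96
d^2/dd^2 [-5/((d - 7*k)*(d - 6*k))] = 10*(-(d - 7*k)^2 - (d - 7*k)*(d - 6*k) - (d - 6*k)^2)/((d - 7*k)^3*(d - 6*k)^3)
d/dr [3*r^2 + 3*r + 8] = 6*r + 3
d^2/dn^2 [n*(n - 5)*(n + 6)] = 6*n + 2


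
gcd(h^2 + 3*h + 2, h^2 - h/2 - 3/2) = h + 1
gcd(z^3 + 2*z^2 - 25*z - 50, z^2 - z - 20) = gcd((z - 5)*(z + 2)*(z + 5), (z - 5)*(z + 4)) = z - 5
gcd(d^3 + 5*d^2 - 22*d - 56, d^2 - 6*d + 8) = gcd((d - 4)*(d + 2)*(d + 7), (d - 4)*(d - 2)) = d - 4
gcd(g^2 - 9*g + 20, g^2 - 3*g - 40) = 1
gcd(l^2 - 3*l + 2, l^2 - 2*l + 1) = l - 1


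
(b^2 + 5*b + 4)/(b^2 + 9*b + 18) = (b^2 + 5*b + 4)/(b^2 + 9*b + 18)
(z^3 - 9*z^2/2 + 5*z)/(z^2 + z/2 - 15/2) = z*(z - 2)/(z + 3)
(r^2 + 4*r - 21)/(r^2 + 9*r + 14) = (r - 3)/(r + 2)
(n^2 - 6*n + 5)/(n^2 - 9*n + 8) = (n - 5)/(n - 8)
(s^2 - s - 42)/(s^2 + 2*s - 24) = (s - 7)/(s - 4)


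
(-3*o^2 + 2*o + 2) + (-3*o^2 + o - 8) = -6*o^2 + 3*o - 6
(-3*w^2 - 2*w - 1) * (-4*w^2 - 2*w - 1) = 12*w^4 + 14*w^3 + 11*w^2 + 4*w + 1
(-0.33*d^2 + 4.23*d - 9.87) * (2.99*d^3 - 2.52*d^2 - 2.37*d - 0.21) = -0.9867*d^5 + 13.4793*d^4 - 39.3888*d^3 + 14.9166*d^2 + 22.5036*d + 2.0727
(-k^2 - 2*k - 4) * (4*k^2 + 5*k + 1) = -4*k^4 - 13*k^3 - 27*k^2 - 22*k - 4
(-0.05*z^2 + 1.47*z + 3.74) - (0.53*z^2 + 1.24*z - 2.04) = -0.58*z^2 + 0.23*z + 5.78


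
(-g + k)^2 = g^2 - 2*g*k + k^2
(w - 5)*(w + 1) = w^2 - 4*w - 5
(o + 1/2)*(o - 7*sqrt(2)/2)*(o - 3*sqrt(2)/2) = o^3 - 5*sqrt(2)*o^2 + o^2/2 - 5*sqrt(2)*o/2 + 21*o/2 + 21/4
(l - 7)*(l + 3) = l^2 - 4*l - 21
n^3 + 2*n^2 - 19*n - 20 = (n - 4)*(n + 1)*(n + 5)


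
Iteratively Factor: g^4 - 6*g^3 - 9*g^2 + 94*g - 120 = (g - 2)*(g^3 - 4*g^2 - 17*g + 60) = (g - 3)*(g - 2)*(g^2 - g - 20) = (g - 5)*(g - 3)*(g - 2)*(g + 4)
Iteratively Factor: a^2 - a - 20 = (a - 5)*(a + 4)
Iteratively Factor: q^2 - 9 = (q + 3)*(q - 3)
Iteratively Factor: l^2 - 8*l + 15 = (l - 3)*(l - 5)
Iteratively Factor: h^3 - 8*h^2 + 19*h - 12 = (h - 1)*(h^2 - 7*h + 12) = (h - 3)*(h - 1)*(h - 4)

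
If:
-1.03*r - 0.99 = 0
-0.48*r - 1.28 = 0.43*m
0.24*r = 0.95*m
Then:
No Solution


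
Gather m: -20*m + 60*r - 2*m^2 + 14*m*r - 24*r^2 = -2*m^2 + m*(14*r - 20) - 24*r^2 + 60*r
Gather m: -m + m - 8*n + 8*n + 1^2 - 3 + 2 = 0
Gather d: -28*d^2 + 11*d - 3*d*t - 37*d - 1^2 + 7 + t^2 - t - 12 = -28*d^2 + d*(-3*t - 26) + t^2 - t - 6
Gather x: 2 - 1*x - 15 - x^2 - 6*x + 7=-x^2 - 7*x - 6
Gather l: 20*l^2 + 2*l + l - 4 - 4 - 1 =20*l^2 + 3*l - 9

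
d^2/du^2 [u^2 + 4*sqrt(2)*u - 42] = 2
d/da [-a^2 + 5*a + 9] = 5 - 2*a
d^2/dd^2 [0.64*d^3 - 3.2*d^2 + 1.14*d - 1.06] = 3.84*d - 6.4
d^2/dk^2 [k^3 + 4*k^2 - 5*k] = 6*k + 8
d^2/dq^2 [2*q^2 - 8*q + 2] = 4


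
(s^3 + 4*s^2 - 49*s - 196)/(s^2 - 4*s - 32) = (s^2 - 49)/(s - 8)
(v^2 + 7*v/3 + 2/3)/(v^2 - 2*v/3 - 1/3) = (v + 2)/(v - 1)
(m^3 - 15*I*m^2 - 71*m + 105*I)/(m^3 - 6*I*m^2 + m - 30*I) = (m - 7*I)/(m + 2*I)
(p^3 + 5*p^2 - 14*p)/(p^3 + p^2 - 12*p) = (p^2 + 5*p - 14)/(p^2 + p - 12)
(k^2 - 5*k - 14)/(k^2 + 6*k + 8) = (k - 7)/(k + 4)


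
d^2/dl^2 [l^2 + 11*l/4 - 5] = 2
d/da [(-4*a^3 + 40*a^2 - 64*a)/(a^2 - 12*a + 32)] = 4*(-a^2 + 8*a - 8)/(a^2 - 8*a + 16)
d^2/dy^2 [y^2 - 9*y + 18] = 2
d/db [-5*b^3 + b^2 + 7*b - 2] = -15*b^2 + 2*b + 7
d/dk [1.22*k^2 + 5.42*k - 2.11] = 2.44*k + 5.42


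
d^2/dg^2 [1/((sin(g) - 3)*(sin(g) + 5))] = (-4*sin(g)^4 - 6*sin(g)^3 - 58*sin(g)^2 - 18*sin(g) + 38)/((sin(g) - 3)^3*(sin(g) + 5)^3)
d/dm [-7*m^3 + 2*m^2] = m*(4 - 21*m)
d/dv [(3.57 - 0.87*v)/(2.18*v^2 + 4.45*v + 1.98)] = (1.8966*v^2 - 15.5652*v - 17.6091)/(4.7524*v^4 + 19.402*v^3 + 28.4353*v^2 + 17.622*v + 3.9204)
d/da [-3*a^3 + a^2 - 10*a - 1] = -9*a^2 + 2*a - 10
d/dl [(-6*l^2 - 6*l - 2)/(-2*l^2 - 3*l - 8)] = 2*(3*l^2 + 44*l + 21)/(4*l^4 + 12*l^3 + 41*l^2 + 48*l + 64)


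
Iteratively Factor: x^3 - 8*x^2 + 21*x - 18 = (x - 3)*(x^2 - 5*x + 6) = (x - 3)^2*(x - 2)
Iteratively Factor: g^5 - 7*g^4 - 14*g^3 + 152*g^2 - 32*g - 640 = (g + 4)*(g^4 - 11*g^3 + 30*g^2 + 32*g - 160) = (g - 5)*(g + 4)*(g^3 - 6*g^2 + 32) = (g - 5)*(g - 4)*(g + 4)*(g^2 - 2*g - 8) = (g - 5)*(g - 4)*(g + 2)*(g + 4)*(g - 4)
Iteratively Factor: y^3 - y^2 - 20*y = (y + 4)*(y^2 - 5*y) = (y - 5)*(y + 4)*(y)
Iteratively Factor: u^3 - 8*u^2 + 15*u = (u - 3)*(u^2 - 5*u) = (u - 5)*(u - 3)*(u)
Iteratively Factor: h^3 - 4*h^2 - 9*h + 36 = (h - 4)*(h^2 - 9) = (h - 4)*(h + 3)*(h - 3)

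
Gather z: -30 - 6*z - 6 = -6*z - 36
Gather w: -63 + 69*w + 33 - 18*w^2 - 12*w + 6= -18*w^2 + 57*w - 24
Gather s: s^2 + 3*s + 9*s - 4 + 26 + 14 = s^2 + 12*s + 36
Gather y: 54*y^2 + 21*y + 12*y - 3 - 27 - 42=54*y^2 + 33*y - 72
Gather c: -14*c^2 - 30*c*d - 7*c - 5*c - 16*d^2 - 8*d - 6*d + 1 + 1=-14*c^2 + c*(-30*d - 12) - 16*d^2 - 14*d + 2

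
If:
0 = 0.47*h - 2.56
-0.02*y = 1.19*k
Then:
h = 5.45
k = -0.0168067226890756*y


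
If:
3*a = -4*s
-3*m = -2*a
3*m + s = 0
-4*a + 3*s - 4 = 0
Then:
No Solution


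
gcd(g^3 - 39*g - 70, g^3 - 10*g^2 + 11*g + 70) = g^2 - 5*g - 14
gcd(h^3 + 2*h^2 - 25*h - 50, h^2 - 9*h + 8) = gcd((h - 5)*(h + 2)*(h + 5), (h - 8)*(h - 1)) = 1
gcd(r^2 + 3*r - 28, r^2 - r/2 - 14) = r - 4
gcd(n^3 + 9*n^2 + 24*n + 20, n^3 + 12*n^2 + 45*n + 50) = n^2 + 7*n + 10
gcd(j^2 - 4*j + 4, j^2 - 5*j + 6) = j - 2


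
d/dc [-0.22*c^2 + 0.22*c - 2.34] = 0.22 - 0.44*c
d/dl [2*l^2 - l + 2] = 4*l - 1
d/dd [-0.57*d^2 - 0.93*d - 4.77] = -1.14*d - 0.93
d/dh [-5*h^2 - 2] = -10*h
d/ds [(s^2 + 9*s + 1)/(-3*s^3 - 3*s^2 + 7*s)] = (3*s^4 + 54*s^3 + 43*s^2 + 6*s - 7)/(s^2*(9*s^4 + 18*s^3 - 33*s^2 - 42*s + 49))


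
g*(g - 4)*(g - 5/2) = g^3 - 13*g^2/2 + 10*g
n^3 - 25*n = n*(n - 5)*(n + 5)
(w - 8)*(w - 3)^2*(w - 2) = w^4 - 16*w^3 + 85*w^2 - 186*w + 144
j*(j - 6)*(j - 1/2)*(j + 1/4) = j^4 - 25*j^3/4 + 11*j^2/8 + 3*j/4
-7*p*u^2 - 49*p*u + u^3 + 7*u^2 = u*(-7*p + u)*(u + 7)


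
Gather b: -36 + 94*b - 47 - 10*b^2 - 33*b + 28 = -10*b^2 + 61*b - 55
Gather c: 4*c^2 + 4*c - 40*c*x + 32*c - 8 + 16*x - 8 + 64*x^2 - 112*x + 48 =4*c^2 + c*(36 - 40*x) + 64*x^2 - 96*x + 32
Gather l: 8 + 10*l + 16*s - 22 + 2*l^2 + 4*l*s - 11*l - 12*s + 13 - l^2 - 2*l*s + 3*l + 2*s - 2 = l^2 + l*(2*s + 2) + 6*s - 3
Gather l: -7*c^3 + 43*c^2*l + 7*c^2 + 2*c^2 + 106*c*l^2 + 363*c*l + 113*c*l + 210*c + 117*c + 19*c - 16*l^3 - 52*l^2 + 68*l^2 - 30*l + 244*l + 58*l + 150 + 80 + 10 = -7*c^3 + 9*c^2 + 346*c - 16*l^3 + l^2*(106*c + 16) + l*(43*c^2 + 476*c + 272) + 240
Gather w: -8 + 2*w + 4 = 2*w - 4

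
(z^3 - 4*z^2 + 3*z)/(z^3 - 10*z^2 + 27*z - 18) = z/(z - 6)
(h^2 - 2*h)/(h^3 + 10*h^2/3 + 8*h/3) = 3*(h - 2)/(3*h^2 + 10*h + 8)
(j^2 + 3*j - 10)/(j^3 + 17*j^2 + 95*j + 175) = (j - 2)/(j^2 + 12*j + 35)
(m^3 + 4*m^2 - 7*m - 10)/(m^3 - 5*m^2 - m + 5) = (m^2 + 3*m - 10)/(m^2 - 6*m + 5)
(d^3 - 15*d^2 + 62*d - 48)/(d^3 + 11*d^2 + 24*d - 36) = (d^2 - 14*d + 48)/(d^2 + 12*d + 36)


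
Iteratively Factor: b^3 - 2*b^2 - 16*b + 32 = (b + 4)*(b^2 - 6*b + 8) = (b - 4)*(b + 4)*(b - 2)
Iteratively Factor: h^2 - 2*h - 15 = (h + 3)*(h - 5)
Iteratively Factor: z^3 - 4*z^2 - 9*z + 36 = (z + 3)*(z^2 - 7*z + 12) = (z - 3)*(z + 3)*(z - 4)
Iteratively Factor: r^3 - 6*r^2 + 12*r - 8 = (r - 2)*(r^2 - 4*r + 4) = (r - 2)^2*(r - 2)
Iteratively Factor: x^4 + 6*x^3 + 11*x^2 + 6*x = (x)*(x^3 + 6*x^2 + 11*x + 6) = x*(x + 3)*(x^2 + 3*x + 2) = x*(x + 1)*(x + 3)*(x + 2)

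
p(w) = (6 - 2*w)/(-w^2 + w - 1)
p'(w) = (6 - 2*w)*(2*w - 1)/(-w^2 + w - 1)^2 - 2/(-w^2 + w - 1) = 2*(w^2 - w - (w - 3)*(2*w - 1) + 1)/(w^2 - w + 1)^2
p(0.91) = -4.55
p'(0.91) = 6.24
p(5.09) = 0.19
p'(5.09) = 0.01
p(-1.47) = -1.93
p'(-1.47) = -1.21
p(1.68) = -1.23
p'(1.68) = 2.29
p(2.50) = -0.21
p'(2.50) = 0.60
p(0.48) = -6.72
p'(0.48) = 2.31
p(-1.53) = -1.86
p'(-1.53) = -1.14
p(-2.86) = -0.97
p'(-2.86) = -0.38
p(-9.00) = -0.26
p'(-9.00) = -0.03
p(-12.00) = -0.19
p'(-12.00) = -0.02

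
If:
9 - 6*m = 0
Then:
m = 3/2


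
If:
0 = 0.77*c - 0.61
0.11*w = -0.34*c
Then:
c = 0.79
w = -2.45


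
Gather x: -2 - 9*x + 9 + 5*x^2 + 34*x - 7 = 5*x^2 + 25*x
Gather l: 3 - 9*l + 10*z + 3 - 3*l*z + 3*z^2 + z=l*(-3*z - 9) + 3*z^2 + 11*z + 6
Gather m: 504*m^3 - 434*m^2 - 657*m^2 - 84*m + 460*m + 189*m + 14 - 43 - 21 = 504*m^3 - 1091*m^2 + 565*m - 50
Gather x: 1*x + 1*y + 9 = x + y + 9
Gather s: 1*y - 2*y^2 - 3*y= -2*y^2 - 2*y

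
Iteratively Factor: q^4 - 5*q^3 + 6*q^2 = (q - 2)*(q^3 - 3*q^2) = (q - 3)*(q - 2)*(q^2) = q*(q - 3)*(q - 2)*(q)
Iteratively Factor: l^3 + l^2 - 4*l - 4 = (l + 1)*(l^2 - 4) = (l + 1)*(l + 2)*(l - 2)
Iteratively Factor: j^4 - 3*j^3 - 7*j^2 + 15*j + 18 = (j - 3)*(j^3 - 7*j - 6) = (j - 3)*(j + 2)*(j^2 - 2*j - 3) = (j - 3)*(j + 1)*(j + 2)*(j - 3)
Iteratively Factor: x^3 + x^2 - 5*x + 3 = (x + 3)*(x^2 - 2*x + 1) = (x - 1)*(x + 3)*(x - 1)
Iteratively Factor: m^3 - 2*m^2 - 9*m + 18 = (m - 3)*(m^2 + m - 6) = (m - 3)*(m - 2)*(m + 3)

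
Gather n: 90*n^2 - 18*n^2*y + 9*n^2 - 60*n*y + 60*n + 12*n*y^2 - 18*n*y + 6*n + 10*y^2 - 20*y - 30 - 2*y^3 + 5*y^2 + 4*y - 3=n^2*(99 - 18*y) + n*(12*y^2 - 78*y + 66) - 2*y^3 + 15*y^2 - 16*y - 33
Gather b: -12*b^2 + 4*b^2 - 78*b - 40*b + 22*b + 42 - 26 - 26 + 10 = -8*b^2 - 96*b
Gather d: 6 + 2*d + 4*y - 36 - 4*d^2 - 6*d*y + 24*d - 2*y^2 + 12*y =-4*d^2 + d*(26 - 6*y) - 2*y^2 + 16*y - 30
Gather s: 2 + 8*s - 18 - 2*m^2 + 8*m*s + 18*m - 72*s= -2*m^2 + 18*m + s*(8*m - 64) - 16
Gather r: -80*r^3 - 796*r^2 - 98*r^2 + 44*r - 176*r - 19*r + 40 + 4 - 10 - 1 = -80*r^3 - 894*r^2 - 151*r + 33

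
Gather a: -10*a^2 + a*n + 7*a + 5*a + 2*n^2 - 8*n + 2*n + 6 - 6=-10*a^2 + a*(n + 12) + 2*n^2 - 6*n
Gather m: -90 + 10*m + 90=10*m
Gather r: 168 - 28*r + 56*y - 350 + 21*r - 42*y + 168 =-7*r + 14*y - 14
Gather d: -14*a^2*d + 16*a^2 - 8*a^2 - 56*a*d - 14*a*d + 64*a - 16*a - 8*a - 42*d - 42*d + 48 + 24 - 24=8*a^2 + 40*a + d*(-14*a^2 - 70*a - 84) + 48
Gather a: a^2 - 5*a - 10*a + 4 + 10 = a^2 - 15*a + 14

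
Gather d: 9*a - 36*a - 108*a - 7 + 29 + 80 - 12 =90 - 135*a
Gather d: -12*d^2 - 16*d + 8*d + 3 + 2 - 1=-12*d^2 - 8*d + 4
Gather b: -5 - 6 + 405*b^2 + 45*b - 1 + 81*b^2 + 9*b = 486*b^2 + 54*b - 12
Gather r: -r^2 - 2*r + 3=-r^2 - 2*r + 3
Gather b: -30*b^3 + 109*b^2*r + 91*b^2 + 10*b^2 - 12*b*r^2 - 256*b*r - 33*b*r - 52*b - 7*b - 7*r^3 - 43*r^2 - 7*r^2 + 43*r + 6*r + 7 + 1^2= -30*b^3 + b^2*(109*r + 101) + b*(-12*r^2 - 289*r - 59) - 7*r^3 - 50*r^2 + 49*r + 8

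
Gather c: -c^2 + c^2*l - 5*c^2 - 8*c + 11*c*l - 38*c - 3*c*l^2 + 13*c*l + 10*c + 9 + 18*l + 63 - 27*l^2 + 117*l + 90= c^2*(l - 6) + c*(-3*l^2 + 24*l - 36) - 27*l^2 + 135*l + 162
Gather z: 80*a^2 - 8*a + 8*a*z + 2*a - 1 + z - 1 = 80*a^2 - 6*a + z*(8*a + 1) - 2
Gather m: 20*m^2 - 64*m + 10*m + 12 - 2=20*m^2 - 54*m + 10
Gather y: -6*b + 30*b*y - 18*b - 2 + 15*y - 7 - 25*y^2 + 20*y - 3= -24*b - 25*y^2 + y*(30*b + 35) - 12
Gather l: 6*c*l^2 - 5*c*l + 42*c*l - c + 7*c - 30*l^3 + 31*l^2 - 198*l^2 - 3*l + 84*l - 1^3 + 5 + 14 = 6*c - 30*l^3 + l^2*(6*c - 167) + l*(37*c + 81) + 18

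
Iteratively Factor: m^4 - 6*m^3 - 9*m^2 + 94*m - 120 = (m - 5)*(m^3 - m^2 - 14*m + 24) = (m - 5)*(m - 2)*(m^2 + m - 12) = (m - 5)*(m - 2)*(m + 4)*(m - 3)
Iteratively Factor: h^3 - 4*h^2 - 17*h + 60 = (h - 5)*(h^2 + h - 12) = (h - 5)*(h + 4)*(h - 3)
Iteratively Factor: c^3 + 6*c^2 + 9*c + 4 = (c + 1)*(c^2 + 5*c + 4) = (c + 1)^2*(c + 4)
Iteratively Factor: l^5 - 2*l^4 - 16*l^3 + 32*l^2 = (l)*(l^4 - 2*l^3 - 16*l^2 + 32*l) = l*(l - 4)*(l^3 + 2*l^2 - 8*l) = l*(l - 4)*(l + 4)*(l^2 - 2*l) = l*(l - 4)*(l - 2)*(l + 4)*(l)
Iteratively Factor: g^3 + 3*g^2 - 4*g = (g)*(g^2 + 3*g - 4) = g*(g - 1)*(g + 4)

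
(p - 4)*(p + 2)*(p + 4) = p^3 + 2*p^2 - 16*p - 32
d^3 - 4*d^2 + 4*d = d*(d - 2)^2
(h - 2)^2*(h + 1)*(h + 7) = h^4 + 4*h^3 - 21*h^2 + 4*h + 28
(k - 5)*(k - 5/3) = k^2 - 20*k/3 + 25/3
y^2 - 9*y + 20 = (y - 5)*(y - 4)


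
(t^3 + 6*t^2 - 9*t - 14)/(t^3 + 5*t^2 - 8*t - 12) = (t + 7)/(t + 6)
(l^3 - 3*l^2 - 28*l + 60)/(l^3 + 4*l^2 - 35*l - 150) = (l - 2)/(l + 5)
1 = 1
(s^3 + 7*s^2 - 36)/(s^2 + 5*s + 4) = (s^3 + 7*s^2 - 36)/(s^2 + 5*s + 4)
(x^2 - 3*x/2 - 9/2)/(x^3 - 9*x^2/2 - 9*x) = (x - 3)/(x*(x - 6))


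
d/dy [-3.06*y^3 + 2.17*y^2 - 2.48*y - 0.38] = -9.18*y^2 + 4.34*y - 2.48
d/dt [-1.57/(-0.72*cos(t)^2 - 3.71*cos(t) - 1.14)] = (2.2608*cos(t) + 5.8247)*sin(t)/(0.72*cos(t)^2 + 3.71*cos(t) + 1.14)^2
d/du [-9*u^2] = -18*u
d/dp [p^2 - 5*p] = 2*p - 5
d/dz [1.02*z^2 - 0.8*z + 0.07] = 2.04*z - 0.8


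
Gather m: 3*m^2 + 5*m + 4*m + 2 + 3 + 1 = 3*m^2 + 9*m + 6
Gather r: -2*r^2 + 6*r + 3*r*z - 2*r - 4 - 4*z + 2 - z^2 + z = -2*r^2 + r*(3*z + 4) - z^2 - 3*z - 2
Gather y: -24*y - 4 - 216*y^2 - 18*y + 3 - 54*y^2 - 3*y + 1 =-270*y^2 - 45*y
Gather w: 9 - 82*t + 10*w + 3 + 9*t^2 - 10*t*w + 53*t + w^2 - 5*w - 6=9*t^2 - 29*t + w^2 + w*(5 - 10*t) + 6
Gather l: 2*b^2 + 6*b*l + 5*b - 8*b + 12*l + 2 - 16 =2*b^2 - 3*b + l*(6*b + 12) - 14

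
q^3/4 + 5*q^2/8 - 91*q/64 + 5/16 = (q/4 + 1)*(q - 5/4)*(q - 1/4)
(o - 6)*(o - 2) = o^2 - 8*o + 12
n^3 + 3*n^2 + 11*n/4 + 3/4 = (n + 1/2)*(n + 1)*(n + 3/2)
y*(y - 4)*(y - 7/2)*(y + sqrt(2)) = y^4 - 15*y^3/2 + sqrt(2)*y^3 - 15*sqrt(2)*y^2/2 + 14*y^2 + 14*sqrt(2)*y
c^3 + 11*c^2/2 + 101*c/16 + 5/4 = (c + 1/4)*(c + 5/4)*(c + 4)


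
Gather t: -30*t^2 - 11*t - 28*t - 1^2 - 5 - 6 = -30*t^2 - 39*t - 12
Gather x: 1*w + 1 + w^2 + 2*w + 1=w^2 + 3*w + 2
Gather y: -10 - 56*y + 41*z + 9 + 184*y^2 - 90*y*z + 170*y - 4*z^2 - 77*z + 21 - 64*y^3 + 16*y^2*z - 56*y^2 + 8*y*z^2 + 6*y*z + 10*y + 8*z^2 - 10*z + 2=-64*y^3 + y^2*(16*z + 128) + y*(8*z^2 - 84*z + 124) + 4*z^2 - 46*z + 22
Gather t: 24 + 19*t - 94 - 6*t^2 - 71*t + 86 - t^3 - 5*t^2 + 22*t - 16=-t^3 - 11*t^2 - 30*t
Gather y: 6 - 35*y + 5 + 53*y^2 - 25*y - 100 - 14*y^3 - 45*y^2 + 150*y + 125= -14*y^3 + 8*y^2 + 90*y + 36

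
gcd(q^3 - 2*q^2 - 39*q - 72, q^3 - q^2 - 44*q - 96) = q^2 - 5*q - 24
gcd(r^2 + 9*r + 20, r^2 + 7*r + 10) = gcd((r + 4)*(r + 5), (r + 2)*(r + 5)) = r + 5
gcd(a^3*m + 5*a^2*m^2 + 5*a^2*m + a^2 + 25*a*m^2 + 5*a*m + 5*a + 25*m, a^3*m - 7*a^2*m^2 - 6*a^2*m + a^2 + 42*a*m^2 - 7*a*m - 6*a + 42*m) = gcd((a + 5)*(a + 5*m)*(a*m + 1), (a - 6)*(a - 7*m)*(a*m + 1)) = a*m + 1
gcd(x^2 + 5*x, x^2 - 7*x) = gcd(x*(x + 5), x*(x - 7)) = x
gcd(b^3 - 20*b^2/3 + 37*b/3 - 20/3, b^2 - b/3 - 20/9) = b - 5/3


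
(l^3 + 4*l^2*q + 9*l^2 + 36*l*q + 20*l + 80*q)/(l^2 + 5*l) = l + 4*q + 4 + 16*q/l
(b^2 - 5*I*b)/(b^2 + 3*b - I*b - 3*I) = b*(b - 5*I)/(b^2 + b*(3 - I) - 3*I)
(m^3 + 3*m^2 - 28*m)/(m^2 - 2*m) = (m^2 + 3*m - 28)/(m - 2)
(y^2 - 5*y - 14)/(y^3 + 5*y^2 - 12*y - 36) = (y - 7)/(y^2 + 3*y - 18)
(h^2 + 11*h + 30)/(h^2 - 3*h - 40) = (h + 6)/(h - 8)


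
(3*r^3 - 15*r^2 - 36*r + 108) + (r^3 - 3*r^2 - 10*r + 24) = 4*r^3 - 18*r^2 - 46*r + 132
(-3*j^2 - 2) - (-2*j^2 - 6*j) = -j^2 + 6*j - 2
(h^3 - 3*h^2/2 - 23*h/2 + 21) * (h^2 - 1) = h^5 - 3*h^4/2 - 25*h^3/2 + 45*h^2/2 + 23*h/2 - 21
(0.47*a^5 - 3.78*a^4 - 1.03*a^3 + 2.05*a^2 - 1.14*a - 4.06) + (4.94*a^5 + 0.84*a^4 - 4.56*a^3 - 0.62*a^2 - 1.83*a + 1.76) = 5.41*a^5 - 2.94*a^4 - 5.59*a^3 + 1.43*a^2 - 2.97*a - 2.3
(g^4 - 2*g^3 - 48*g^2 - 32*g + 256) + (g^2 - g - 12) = g^4 - 2*g^3 - 47*g^2 - 33*g + 244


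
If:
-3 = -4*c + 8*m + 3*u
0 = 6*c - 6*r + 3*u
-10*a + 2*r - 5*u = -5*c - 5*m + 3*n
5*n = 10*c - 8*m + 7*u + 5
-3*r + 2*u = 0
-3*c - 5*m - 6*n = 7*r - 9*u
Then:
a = 1881/4745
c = -309/1898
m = -171/1898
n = -521/949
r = -618/949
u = -927/949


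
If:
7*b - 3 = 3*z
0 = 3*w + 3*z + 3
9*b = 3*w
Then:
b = 0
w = 0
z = -1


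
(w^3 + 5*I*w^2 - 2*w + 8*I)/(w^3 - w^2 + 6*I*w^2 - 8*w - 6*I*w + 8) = (w - I)/(w - 1)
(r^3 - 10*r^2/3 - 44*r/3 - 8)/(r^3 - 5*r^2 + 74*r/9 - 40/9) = 3*(3*r^3 - 10*r^2 - 44*r - 24)/(9*r^3 - 45*r^2 + 74*r - 40)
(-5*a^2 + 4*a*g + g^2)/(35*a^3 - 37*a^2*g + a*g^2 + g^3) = (-5*a - g)/(35*a^2 - 2*a*g - g^2)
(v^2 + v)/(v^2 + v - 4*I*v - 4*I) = v/(v - 4*I)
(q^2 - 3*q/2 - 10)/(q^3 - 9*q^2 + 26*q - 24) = (q + 5/2)/(q^2 - 5*q + 6)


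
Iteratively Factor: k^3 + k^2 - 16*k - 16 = (k + 4)*(k^2 - 3*k - 4) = (k + 1)*(k + 4)*(k - 4)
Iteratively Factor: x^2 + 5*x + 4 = (x + 4)*(x + 1)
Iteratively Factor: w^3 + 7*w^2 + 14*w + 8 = (w + 2)*(w^2 + 5*w + 4) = (w + 1)*(w + 2)*(w + 4)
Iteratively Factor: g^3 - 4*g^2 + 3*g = (g)*(g^2 - 4*g + 3) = g*(g - 1)*(g - 3)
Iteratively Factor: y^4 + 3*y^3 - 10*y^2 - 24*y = (y - 3)*(y^3 + 6*y^2 + 8*y) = (y - 3)*(y + 4)*(y^2 + 2*y) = (y - 3)*(y + 2)*(y + 4)*(y)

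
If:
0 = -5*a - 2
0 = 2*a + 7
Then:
No Solution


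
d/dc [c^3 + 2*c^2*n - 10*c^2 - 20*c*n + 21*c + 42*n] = 3*c^2 + 4*c*n - 20*c - 20*n + 21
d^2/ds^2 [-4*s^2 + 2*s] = -8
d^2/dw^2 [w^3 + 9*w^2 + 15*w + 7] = 6*w + 18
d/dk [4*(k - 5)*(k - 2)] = 8*k - 28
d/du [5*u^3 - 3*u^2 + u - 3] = 15*u^2 - 6*u + 1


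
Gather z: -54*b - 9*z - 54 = -54*b - 9*z - 54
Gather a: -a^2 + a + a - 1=-a^2 + 2*a - 1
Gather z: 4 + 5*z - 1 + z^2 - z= z^2 + 4*z + 3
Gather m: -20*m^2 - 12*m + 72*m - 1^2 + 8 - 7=-20*m^2 + 60*m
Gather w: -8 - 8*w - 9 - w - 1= -9*w - 18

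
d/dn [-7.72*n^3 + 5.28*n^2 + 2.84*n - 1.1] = -23.16*n^2 + 10.56*n + 2.84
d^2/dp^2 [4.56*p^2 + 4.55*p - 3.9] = 9.12000000000000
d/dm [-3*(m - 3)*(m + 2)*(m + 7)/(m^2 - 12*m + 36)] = 3*(-m^3 + 18*m^2 + 59*m - 162)/(m^3 - 18*m^2 + 108*m - 216)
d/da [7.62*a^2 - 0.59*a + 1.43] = 15.24*a - 0.59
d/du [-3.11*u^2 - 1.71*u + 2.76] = -6.22*u - 1.71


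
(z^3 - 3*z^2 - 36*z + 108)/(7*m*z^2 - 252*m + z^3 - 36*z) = (z - 3)/(7*m + z)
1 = 1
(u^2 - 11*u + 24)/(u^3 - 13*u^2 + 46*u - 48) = 1/(u - 2)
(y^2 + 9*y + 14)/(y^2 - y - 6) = (y + 7)/(y - 3)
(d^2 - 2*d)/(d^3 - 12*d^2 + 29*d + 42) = d*(d - 2)/(d^3 - 12*d^2 + 29*d + 42)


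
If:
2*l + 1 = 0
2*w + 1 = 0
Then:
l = -1/2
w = -1/2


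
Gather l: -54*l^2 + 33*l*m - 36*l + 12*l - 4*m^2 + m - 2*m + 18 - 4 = -54*l^2 + l*(33*m - 24) - 4*m^2 - m + 14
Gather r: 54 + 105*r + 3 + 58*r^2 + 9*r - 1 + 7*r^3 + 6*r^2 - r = 7*r^3 + 64*r^2 + 113*r + 56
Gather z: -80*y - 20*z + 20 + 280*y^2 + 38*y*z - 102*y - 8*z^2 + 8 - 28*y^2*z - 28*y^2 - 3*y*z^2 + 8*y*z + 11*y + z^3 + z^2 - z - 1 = 252*y^2 - 171*y + z^3 + z^2*(-3*y - 7) + z*(-28*y^2 + 46*y - 21) + 27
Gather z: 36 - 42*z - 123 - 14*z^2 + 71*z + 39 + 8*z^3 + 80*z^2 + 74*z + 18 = 8*z^3 + 66*z^2 + 103*z - 30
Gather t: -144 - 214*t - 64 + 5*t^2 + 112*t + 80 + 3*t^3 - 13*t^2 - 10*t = 3*t^3 - 8*t^2 - 112*t - 128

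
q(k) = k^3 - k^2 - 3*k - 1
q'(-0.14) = -2.66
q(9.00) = 620.00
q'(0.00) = -3.00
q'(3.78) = 32.31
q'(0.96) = -2.16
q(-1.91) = -5.89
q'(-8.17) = 213.59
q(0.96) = -3.92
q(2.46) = 0.46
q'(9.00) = 222.00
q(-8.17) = -588.58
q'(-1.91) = 11.76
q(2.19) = -1.86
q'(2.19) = 7.01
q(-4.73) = -115.01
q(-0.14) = -0.60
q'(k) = 3*k^2 - 2*k - 3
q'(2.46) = 10.23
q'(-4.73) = 73.58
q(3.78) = 27.38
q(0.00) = -1.00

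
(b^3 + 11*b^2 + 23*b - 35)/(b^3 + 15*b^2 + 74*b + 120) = (b^2 + 6*b - 7)/(b^2 + 10*b + 24)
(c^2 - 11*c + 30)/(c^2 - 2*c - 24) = (c - 5)/(c + 4)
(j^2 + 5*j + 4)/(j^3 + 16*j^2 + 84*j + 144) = (j + 1)/(j^2 + 12*j + 36)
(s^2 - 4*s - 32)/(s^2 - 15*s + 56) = (s + 4)/(s - 7)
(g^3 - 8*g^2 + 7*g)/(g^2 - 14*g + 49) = g*(g - 1)/(g - 7)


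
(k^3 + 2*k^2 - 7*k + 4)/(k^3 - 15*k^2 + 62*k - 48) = (k^2 + 3*k - 4)/(k^2 - 14*k + 48)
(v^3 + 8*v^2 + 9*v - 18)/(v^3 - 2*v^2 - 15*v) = (v^2 + 5*v - 6)/(v*(v - 5))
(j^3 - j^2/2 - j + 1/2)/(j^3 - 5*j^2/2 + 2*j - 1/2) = (j + 1)/(j - 1)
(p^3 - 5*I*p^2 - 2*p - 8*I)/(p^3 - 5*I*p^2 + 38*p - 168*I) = (p^2 - I*p + 2)/(p^2 - I*p + 42)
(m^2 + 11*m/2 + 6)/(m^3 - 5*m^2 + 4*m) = (m^2 + 11*m/2 + 6)/(m*(m^2 - 5*m + 4))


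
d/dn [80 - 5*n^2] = -10*n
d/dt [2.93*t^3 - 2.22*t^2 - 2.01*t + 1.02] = 8.79*t^2 - 4.44*t - 2.01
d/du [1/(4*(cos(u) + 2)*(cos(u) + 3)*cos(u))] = (3*sin(u) + 6*sin(u)/cos(u)^2 + 10*tan(u))/(4*(cos(u) + 2)^2*(cos(u) + 3)^2)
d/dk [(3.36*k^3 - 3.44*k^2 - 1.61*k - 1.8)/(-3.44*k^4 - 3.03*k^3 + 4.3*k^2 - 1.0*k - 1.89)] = (11.5584*k^6 - 23.6672*k^5 - 12.5904*k^4 - 41.2446*k^3 - 25.0502*k^2 + 28.4832*k + 1.2429)/(11.8336*k^8 + 20.8464*k^7 - 20.4031*k^6 - 19.178*k^5 + 37.5532*k^4 + 2.8534*k^3 - 15.254*k^2 + 3.78*k + 3.5721)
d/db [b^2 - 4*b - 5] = 2*b - 4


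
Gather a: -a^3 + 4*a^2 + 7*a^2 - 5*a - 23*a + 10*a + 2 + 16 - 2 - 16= -a^3 + 11*a^2 - 18*a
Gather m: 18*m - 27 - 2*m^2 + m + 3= -2*m^2 + 19*m - 24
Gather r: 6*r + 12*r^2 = 12*r^2 + 6*r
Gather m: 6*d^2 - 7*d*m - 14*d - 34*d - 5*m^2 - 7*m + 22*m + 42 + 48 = 6*d^2 - 48*d - 5*m^2 + m*(15 - 7*d) + 90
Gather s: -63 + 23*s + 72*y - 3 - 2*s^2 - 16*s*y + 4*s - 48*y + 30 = -2*s^2 + s*(27 - 16*y) + 24*y - 36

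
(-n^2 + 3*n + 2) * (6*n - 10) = -6*n^3 + 28*n^2 - 18*n - 20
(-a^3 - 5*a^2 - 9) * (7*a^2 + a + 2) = -7*a^5 - 36*a^4 - 7*a^3 - 73*a^2 - 9*a - 18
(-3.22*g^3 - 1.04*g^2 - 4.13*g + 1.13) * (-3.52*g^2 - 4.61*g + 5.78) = 11.3344*g^5 + 18.505*g^4 + 0.720399999999996*g^3 + 9.0505*g^2 - 29.0807*g + 6.5314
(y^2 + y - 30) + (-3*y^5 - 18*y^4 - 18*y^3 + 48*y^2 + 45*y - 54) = -3*y^5 - 18*y^4 - 18*y^3 + 49*y^2 + 46*y - 84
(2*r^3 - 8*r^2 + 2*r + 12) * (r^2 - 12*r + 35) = 2*r^5 - 32*r^4 + 168*r^3 - 292*r^2 - 74*r + 420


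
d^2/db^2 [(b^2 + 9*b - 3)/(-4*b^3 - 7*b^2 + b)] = 2*(-16*b^6 - 432*b^5 - 480*b^4 + 188*b^3 + 405*b^2 - 63*b + 3)/(b^3*(64*b^6 + 336*b^5 + 540*b^4 + 175*b^3 - 135*b^2 + 21*b - 1))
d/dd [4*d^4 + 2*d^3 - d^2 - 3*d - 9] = 16*d^3 + 6*d^2 - 2*d - 3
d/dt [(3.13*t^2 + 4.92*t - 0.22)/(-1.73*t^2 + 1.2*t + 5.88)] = (12.2676*t^2 + 36.0476*t + 29.1936)/(2.9929*t^4 - 4.152*t^3 - 18.9048*t^2 + 14.112*t + 34.5744)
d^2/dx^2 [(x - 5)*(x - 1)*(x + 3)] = 6*x - 6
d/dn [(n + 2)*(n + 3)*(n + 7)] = 3*n^2 + 24*n + 41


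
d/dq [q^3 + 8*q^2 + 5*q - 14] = 3*q^2 + 16*q + 5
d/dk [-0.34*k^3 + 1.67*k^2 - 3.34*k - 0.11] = -1.02*k^2 + 3.34*k - 3.34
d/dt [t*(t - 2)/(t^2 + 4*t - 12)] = 6/(t^2 + 12*t + 36)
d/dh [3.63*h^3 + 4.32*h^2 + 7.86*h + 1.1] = 10.89*h^2 + 8.64*h + 7.86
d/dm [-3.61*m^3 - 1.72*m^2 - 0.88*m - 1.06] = -10.83*m^2 - 3.44*m - 0.88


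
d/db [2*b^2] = 4*b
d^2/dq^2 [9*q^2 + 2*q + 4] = 18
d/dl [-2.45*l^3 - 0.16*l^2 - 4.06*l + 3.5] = -7.35*l^2 - 0.32*l - 4.06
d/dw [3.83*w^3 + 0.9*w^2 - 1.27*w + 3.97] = 11.49*w^2 + 1.8*w - 1.27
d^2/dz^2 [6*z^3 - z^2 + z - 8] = 36*z - 2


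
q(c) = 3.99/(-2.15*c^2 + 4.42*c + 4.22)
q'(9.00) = 0.01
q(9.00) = -0.03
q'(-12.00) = -0.00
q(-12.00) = -0.01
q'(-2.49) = -0.15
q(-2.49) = -0.20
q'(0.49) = -0.27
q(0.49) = 0.68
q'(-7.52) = -0.01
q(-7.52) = -0.03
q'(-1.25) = -1.80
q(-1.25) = -0.86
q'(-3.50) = -0.05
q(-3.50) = -0.11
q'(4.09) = 0.28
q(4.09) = -0.29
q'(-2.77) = -0.11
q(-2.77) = -0.16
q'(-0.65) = -149.63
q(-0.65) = 9.10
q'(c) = 3.99*(4.3*c - 4.42)/(-2.15*c^2 + 4.42*c + 4.22)^2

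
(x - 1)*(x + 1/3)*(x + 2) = x^3 + 4*x^2/3 - 5*x/3 - 2/3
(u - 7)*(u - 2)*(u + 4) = u^3 - 5*u^2 - 22*u + 56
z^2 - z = z*(z - 1)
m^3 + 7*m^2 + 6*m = m*(m + 1)*(m + 6)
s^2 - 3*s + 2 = (s - 2)*(s - 1)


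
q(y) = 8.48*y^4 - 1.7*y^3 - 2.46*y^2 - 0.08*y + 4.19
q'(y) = 33.92*y^3 - 5.1*y^2 - 4.92*y - 0.08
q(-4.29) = 2965.75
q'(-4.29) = -2750.94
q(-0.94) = 10.12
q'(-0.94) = -28.13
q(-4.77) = 4523.15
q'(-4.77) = -3774.03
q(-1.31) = 28.87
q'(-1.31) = -78.64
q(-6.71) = 17597.96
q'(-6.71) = -10444.32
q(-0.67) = 5.36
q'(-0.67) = -9.27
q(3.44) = 1093.09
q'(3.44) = 1303.45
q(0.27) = 4.00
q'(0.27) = -1.11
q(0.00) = 4.19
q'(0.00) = -0.08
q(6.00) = 10538.03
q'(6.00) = 7113.52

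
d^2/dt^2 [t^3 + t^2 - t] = 6*t + 2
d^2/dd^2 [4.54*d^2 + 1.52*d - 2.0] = 9.08000000000000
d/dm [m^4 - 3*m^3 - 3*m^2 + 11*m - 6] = 4*m^3 - 9*m^2 - 6*m + 11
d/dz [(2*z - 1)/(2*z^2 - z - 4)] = (4*z^2 - 2*z - (2*z - 1)*(4*z - 1) - 8)/(-2*z^2 + z + 4)^2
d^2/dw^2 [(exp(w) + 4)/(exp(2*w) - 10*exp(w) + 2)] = (exp(4*w) + 26*exp(3*w) - 132*exp(2*w) + 388*exp(w) + 84)*exp(w)/(exp(6*w) - 30*exp(5*w) + 306*exp(4*w) - 1120*exp(3*w) + 612*exp(2*w) - 120*exp(w) + 8)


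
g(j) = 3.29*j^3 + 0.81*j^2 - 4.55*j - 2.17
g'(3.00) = 89.14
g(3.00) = 80.30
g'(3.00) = 89.14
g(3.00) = 80.30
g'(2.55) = 63.76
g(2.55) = 46.05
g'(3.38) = 113.68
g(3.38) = 118.75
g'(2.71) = 72.33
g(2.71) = 56.93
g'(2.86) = 80.82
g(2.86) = 68.41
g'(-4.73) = 208.61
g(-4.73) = -310.69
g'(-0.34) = -3.96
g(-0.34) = -0.66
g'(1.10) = 9.17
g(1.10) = -1.82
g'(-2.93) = 75.44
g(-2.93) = -64.64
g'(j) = 9.87*j^2 + 1.62*j - 4.55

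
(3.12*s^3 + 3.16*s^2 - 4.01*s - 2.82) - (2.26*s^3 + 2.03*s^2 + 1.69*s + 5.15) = 0.86*s^3 + 1.13*s^2 - 5.7*s - 7.97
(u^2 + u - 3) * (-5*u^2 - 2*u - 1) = -5*u^4 - 7*u^3 + 12*u^2 + 5*u + 3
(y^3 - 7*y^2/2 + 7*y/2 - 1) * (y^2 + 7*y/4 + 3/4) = y^5 - 7*y^4/4 - 15*y^3/8 + 5*y^2/2 + 7*y/8 - 3/4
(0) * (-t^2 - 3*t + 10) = 0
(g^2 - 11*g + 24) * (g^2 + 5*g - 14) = g^4 - 6*g^3 - 45*g^2 + 274*g - 336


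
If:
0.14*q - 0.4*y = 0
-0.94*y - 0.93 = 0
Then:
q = -2.83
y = -0.99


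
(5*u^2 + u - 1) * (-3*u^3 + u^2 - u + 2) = -15*u^5 + 2*u^4 - u^3 + 8*u^2 + 3*u - 2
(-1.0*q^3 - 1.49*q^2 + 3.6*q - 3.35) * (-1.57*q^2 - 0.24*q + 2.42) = 1.57*q^5 + 2.5793*q^4 - 7.7144*q^3 + 0.7897*q^2 + 9.516*q - 8.107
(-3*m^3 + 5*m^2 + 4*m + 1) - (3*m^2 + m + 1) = -3*m^3 + 2*m^2 + 3*m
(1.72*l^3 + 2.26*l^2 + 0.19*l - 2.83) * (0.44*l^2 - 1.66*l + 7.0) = 0.7568*l^5 - 1.8608*l^4 + 8.372*l^3 + 14.2594*l^2 + 6.0278*l - 19.81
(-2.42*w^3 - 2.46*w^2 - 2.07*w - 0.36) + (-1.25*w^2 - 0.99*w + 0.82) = -2.42*w^3 - 3.71*w^2 - 3.06*w + 0.46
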